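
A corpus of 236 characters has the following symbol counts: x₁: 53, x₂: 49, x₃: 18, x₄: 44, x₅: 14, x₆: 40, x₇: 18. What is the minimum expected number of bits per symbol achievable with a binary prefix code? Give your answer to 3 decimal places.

Probabilities are the counts divided by 236.
Repeatedly combine the two least-probable nodes; the expected code length is the sum of the merged weights.
merge 7/118 + 9/118 → 8/59
merge 9/118 + 8/59 → 25/118
merge 10/59 + 11/59 → 21/59
merge 49/236 + 25/118 → 99/236
merge 53/236 + 21/59 → 137/236
merge 99/236 + 137/236 → 1
L = 8/59 + 25/118 + 21/59 + 99/236 + 137/236 + 1 = 319/118 ≈ 2.703 bits/symbol.

2.703 bits/symbol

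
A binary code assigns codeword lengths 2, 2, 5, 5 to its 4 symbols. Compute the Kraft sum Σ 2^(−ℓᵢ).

With common denominator 2^5 = 32: Σ 2^(−ℓᵢ) = 8/32 + 8/32 + 1/32 + 1/32 = 18/32 = 0.5625.

0.5625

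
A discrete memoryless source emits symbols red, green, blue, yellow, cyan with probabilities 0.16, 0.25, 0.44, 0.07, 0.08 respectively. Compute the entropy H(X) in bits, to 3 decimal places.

H = −Σ pᵢ log₂ pᵢ.
−0.16·log₂(0.16) = 0.4230
−0.25·log₂(0.25) = 0.5000
−0.44·log₂(0.44) = 0.5211
−0.07·log₂(0.07) = 0.2686
−0.08·log₂(0.08) = 0.2915
Sum ≈ 2.0042 → 2.004 bits.

2.004 bits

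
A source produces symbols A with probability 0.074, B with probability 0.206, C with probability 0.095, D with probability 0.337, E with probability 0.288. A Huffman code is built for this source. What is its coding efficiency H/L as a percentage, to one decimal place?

Entropy H = −Σ p log₂ p ≈ 2.1161 bits.
Huffman merges: 37/500+19/200→169/1000; 169/1000+103/500→3/8; 36/125+337/1000→5/8; 3/8+5/8→1. L = 2169/1000 ≈ 2.1690.
Efficiency = H/L = 2.1161/2.1690 = 97.6%.

97.6%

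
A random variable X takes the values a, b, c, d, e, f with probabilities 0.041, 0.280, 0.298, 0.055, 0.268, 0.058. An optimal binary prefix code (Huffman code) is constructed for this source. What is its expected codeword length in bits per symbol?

2.25 bits/symbol

Repeatedly combine the two least-probable nodes; the expected code length is the sum of the merged weights.
merge 41/1000 + 11/200 → 12/125
merge 29/500 + 12/125 → 77/500
merge 77/500 + 67/250 → 211/500
merge 7/25 + 149/500 → 289/500
merge 211/500 + 289/500 → 1
L = 12/125 + 77/500 + 211/500 + 289/500 + 1 = 9/4 = 2.25 bits/symbol.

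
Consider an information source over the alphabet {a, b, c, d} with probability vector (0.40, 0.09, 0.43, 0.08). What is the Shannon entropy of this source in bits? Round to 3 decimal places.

1.656 bits

H = −Σ pᵢ log₂ pᵢ.
−0.40·log₂(0.40) = 0.5288
−0.09·log₂(0.09) = 0.3127
−0.43·log₂(0.43) = 0.5236
−0.08·log₂(0.08) = 0.2915
Sum ≈ 1.6565 → 1.656 bits.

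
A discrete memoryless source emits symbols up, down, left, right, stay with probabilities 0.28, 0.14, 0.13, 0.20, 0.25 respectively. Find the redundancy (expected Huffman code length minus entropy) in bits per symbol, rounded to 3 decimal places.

Entropy H = −Σ p log₂ p ≈ 2.2584 bits.
Huffman merges: 13/100+7/50→27/100; 1/5+1/4→9/20; 27/100+7/25→11/20; 9/20+11/20→1. L = 227/100 ≈ 2.2700.
L − H = 2.2700 − 2.2584 = 0.012 bits.

0.012 bits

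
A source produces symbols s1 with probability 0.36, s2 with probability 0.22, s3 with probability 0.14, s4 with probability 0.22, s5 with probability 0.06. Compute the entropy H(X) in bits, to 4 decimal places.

2.1324 bits

H = −Σ pᵢ log₂ pᵢ.
−0.36·log₂(0.36) = 0.5306
−0.22·log₂(0.22) = 0.4806
−0.14·log₂(0.14) = 0.3971
−0.22·log₂(0.22) = 0.4806
−0.06·log₂(0.06) = 0.2435
Sum ≈ 2.1324 → 2.1324 bits.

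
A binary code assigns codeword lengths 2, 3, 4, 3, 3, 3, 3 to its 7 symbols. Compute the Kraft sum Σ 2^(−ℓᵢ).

With common denominator 2^4 = 16: Σ 2^(−ℓᵢ) = 4/16 + 2/16 + 1/16 + 2/16 + 2/16 + 2/16 + 2/16 = 15/16 = 0.9375.

0.9375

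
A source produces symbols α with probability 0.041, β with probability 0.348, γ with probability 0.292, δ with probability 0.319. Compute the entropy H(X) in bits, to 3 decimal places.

1.763 bits

H = −Σ pᵢ log₂ pᵢ.
−0.041·log₂(0.041) = 0.1889
−0.348·log₂(0.348) = 0.5299
−0.292·log₂(0.292) = 0.5186
−0.319·log₂(0.319) = 0.5258
Sum ≈ 1.7633 → 1.763 bits.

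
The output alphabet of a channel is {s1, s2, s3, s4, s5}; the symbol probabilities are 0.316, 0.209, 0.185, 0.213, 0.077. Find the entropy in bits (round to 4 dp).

2.2076 bits

H = −Σ pᵢ log₂ pᵢ.
−0.316·log₂(0.316) = 0.5252
−0.209·log₂(0.209) = 0.4720
−0.185·log₂(0.185) = 0.4504
−0.213·log₂(0.213) = 0.4752
−0.077·log₂(0.077) = 0.2848
Sum ≈ 2.2076 → 2.2076 bits.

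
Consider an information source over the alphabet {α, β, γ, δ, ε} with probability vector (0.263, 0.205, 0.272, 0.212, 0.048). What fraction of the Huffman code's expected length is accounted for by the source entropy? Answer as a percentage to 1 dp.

Entropy H = −Σ p log₂ p ≈ 2.1711 bits.
Huffman merges: 6/125+41/200→253/1000; 53/250+253/1000→93/200; 263/1000+34/125→107/200; 93/200+107/200→1. L = 2253/1000 ≈ 2.2530.
Efficiency = H/L = 2.1711/2.2530 = 96.4%.

96.4%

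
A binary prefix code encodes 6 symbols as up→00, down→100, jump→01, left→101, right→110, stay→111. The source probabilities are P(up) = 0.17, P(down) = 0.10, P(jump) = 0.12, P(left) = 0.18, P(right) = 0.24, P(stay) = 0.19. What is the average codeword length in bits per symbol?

2.71 bits/symbol

L̄ = Σ pᵢ·ℓᵢ = 0.17·2 + 0.10·3 + 0.12·2 + 0.18·3 + 0.24·3 + 0.19·3 = 2.71 bits/symbol.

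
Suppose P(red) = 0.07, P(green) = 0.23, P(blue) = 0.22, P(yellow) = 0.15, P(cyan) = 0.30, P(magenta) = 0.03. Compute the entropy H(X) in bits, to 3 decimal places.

2.320 bits

H = −Σ pᵢ log₂ pᵢ.
−0.07·log₂(0.07) = 0.2686
−0.23·log₂(0.23) = 0.4877
−0.22·log₂(0.22) = 0.4806
−0.15·log₂(0.15) = 0.4105
−0.30·log₂(0.30) = 0.5211
−0.03·log₂(0.03) = 0.1518
Sum ≈ 2.3202 → 2.320 bits.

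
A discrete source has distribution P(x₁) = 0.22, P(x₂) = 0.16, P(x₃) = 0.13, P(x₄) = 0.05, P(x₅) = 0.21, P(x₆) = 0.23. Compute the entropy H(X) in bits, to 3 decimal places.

H = −Σ pᵢ log₂ pᵢ.
−0.22·log₂(0.22) = 0.4806
−0.16·log₂(0.16) = 0.4230
−0.13·log₂(0.13) = 0.3826
−0.05·log₂(0.05) = 0.2161
−0.21·log₂(0.21) = 0.4728
−0.23·log₂(0.23) = 0.4877
Sum ≈ 2.4628 → 2.463 bits.

2.463 bits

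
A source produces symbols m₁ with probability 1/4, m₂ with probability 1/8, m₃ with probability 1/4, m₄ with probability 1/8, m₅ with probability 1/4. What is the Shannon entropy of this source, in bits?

Each probability is a power of 1/2, so log₂(1/p) is an integer.
H = Σ p·log₂(1/p) = 1/4·2 + 1/8·3 + 1/4·2 + 1/8·3 + 1/4·2 = 2.25 bits.

2.25 bits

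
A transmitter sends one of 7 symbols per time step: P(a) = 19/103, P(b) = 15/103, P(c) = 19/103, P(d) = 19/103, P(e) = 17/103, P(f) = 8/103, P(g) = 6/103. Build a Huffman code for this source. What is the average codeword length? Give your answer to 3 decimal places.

Repeatedly combine the two least-probable nodes; the expected code length is the sum of the merged weights.
merge 6/103 + 8/103 → 14/103
merge 14/103 + 15/103 → 29/103
merge 17/103 + 19/103 → 36/103
merge 19/103 + 19/103 → 38/103
merge 29/103 + 36/103 → 65/103
merge 38/103 + 65/103 → 1
L = 14/103 + 29/103 + 36/103 + 38/103 + 65/103 + 1 = 285/103 ≈ 2.767 bits/symbol.

2.767 bits/symbol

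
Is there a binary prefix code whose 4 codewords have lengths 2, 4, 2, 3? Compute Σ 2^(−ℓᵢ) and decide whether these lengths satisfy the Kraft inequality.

0.6875; yes

With common denominator 2^4 = 16: Σ 2^(−ℓᵢ) = 4/16 + 1/16 + 4/16 + 2/16 = 11/16 = 0.6875.
Kraft's inequality requires Σ ≤ 1; here Σ = 0.6875 ≤ 1, so such a prefix code exists.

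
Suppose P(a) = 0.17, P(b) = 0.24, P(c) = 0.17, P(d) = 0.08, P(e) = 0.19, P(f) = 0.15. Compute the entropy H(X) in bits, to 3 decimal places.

2.521 bits

H = −Σ pᵢ log₂ pᵢ.
−0.17·log₂(0.17) = 0.4346
−0.24·log₂(0.24) = 0.4941
−0.17·log₂(0.17) = 0.4346
−0.08·log₂(0.08) = 0.2915
−0.19·log₂(0.19) = 0.4552
−0.15·log₂(0.15) = 0.4105
Sum ≈ 2.5206 → 2.521 bits.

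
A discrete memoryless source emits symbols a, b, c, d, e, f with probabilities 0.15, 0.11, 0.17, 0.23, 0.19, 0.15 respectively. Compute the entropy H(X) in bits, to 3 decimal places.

2.549 bits

H = −Σ pᵢ log₂ pᵢ.
−0.15·log₂(0.15) = 0.4105
−0.11·log₂(0.11) = 0.3503
−0.17·log₂(0.17) = 0.4346
−0.23·log₂(0.23) = 0.4877
−0.19·log₂(0.19) = 0.4552
−0.15·log₂(0.15) = 0.4105
Sum ≈ 2.5489 → 2.549 bits.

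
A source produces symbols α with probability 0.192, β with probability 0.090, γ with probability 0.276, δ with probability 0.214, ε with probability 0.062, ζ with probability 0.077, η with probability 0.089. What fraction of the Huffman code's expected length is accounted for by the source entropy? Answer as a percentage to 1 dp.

Entropy H = −Σ p log₂ p ≈ 2.6025 bits.
Huffman merges: 31/500+77/1000→139/1000; 89/1000+9/100→179/1000; 139/1000+179/1000→159/500; 24/125+107/500→203/500; 69/250+159/500→297/500; 203/500+297/500→1. L = 659/250 ≈ 2.6360.
Efficiency = H/L = 2.6025/2.6360 = 98.7%.

98.7%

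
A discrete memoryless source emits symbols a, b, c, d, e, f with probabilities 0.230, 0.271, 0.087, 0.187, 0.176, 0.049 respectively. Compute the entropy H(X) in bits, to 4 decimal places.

H = −Σ pᵢ log₂ pᵢ.
−0.230·log₂(0.230) = 0.4877
−0.271·log₂(0.271) = 0.5105
−0.087·log₂(0.087) = 0.3065
−0.187·log₂(0.187) = 0.4523
−0.176·log₂(0.176) = 0.4411
−0.049·log₂(0.049) = 0.2132
Sum ≈ 2.4113 → 2.4113 bits.

2.4113 bits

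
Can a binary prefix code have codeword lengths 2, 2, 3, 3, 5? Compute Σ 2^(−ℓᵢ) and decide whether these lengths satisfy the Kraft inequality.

0.78125; yes

With common denominator 2^5 = 32: Σ 2^(−ℓᵢ) = 8/32 + 8/32 + 4/32 + 4/32 + 1/32 = 25/32 = 0.78125.
Kraft's inequality requires Σ ≤ 1; here Σ = 0.78125 ≤ 1, so such a prefix code exists.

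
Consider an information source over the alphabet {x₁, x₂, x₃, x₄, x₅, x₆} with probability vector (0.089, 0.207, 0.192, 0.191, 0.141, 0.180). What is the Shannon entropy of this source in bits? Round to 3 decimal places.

H = −Σ pᵢ log₂ pᵢ.
−0.089·log₂(0.089) = 0.3106
−0.207·log₂(0.207) = 0.4704
−0.192·log₂(0.192) = 0.4571
−0.191·log₂(0.191) = 0.4562
−0.141·log₂(0.141) = 0.3985
−0.180·log₂(0.180) = 0.4453
Sum ≈ 2.5381 → 2.538 bits.

2.538 bits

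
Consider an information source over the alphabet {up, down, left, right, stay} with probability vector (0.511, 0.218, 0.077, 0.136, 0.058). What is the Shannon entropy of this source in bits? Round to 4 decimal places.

H = −Σ pᵢ log₂ pᵢ.
−0.511·log₂(0.511) = 0.4950
−0.218·log₂(0.218) = 0.4791
−0.077·log₂(0.077) = 0.2848
−0.136·log₂(0.136) = 0.3915
−0.058·log₂(0.058) = 0.2383
Sum ≈ 1.8886 → 1.8886 bits.

1.8886 bits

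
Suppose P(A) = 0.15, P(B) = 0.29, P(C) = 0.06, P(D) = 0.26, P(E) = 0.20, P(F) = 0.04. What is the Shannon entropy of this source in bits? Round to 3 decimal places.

2.327 bits

H = −Σ pᵢ log₂ pᵢ.
−0.15·log₂(0.15) = 0.4105
−0.29·log₂(0.29) = 0.5179
−0.06·log₂(0.06) = 0.2435
−0.26·log₂(0.26) = 0.5053
−0.20·log₂(0.20) = 0.4644
−0.04·log₂(0.04) = 0.1858
Sum ≈ 2.3274 → 2.327 bits.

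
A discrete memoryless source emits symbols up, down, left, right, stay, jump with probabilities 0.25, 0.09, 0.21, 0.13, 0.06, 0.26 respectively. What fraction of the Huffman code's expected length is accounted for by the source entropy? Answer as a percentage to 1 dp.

Entropy H = −Σ p log₂ p ≈ 2.4169 bits.
Huffman merges: 3/50+9/100→3/20; 13/100+3/20→7/25; 21/100+1/4→23/50; 13/50+7/25→27/50; 23/50+27/50→1. L = 243/100 ≈ 2.4300.
Efficiency = H/L = 2.4169/2.4300 = 99.5%.

99.5%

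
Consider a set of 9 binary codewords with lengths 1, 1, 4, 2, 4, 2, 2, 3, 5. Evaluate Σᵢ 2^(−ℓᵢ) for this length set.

2.03125

With common denominator 2^5 = 32: Σ 2^(−ℓᵢ) = 16/32 + 16/32 + 2/32 + 8/32 + 2/32 + 8/32 + 8/32 + 4/32 + 1/32 = 65/32 = 2.03125.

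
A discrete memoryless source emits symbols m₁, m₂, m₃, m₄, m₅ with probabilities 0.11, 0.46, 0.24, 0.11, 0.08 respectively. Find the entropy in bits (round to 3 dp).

2.002 bits

H = −Σ pᵢ log₂ pᵢ.
−0.11·log₂(0.11) = 0.3503
−0.46·log₂(0.46) = 0.5153
−0.24·log₂(0.24) = 0.4941
−0.11·log₂(0.11) = 0.3503
−0.08·log₂(0.08) = 0.2915
Sum ≈ 2.0016 → 2.002 bits.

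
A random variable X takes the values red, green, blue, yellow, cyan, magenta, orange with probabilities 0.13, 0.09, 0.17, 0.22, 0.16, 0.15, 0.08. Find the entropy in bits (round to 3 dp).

2.736 bits

H = −Σ pᵢ log₂ pᵢ.
−0.13·log₂(0.13) = 0.3826
−0.09·log₂(0.09) = 0.3127
−0.17·log₂(0.17) = 0.4346
−0.22·log₂(0.22) = 0.4806
−0.16·log₂(0.16) = 0.4230
−0.15·log₂(0.15) = 0.4105
−0.08·log₂(0.08) = 0.2915
Sum ≈ 2.7355 → 2.736 bits.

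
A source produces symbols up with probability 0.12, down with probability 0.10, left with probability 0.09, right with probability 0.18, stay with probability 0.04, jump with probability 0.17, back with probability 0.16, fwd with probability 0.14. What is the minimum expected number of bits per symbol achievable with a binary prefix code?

2.95 bits/symbol

Repeatedly combine the two least-probable nodes; the expected code length is the sum of the merged weights.
merge 1/25 + 9/100 → 13/100
merge 1/10 + 3/25 → 11/50
merge 13/100 + 7/50 → 27/100
merge 4/25 + 17/100 → 33/100
merge 9/50 + 11/50 → 2/5
merge 27/100 + 33/100 → 3/5
merge 2/5 + 3/5 → 1
L = 13/100 + 11/50 + 27/100 + 33/100 + 2/5 + 3/5 + 1 = 59/20 = 2.95 bits/symbol.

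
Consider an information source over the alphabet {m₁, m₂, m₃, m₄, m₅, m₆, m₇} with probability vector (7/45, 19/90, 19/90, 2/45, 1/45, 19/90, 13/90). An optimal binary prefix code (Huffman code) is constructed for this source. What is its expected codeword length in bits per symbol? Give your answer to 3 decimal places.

Repeatedly combine the two least-probable nodes; the expected code length is the sum of the merged weights.
merge 1/45 + 2/45 → 1/15
merge 1/15 + 13/90 → 19/90
merge 7/45 + 19/90 → 11/30
merge 19/90 + 19/90 → 19/45
merge 19/90 + 11/30 → 26/45
merge 19/45 + 26/45 → 1
L = 1/15 + 19/90 + 11/30 + 19/45 + 26/45 + 1 = 119/45 ≈ 2.644 bits/symbol.

2.644 bits/symbol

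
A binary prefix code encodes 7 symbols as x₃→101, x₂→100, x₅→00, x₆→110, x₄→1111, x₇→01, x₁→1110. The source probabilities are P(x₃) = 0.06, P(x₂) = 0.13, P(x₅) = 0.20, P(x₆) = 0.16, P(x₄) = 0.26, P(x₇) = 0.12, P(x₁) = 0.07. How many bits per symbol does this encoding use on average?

L̄ = Σ pᵢ·ℓᵢ = 0.06·3 + 0.13·3 + 0.20·2 + 0.16·3 + 0.26·4 + 0.12·2 + 0.07·4 = 3.01 bits/symbol.

3.01 bits/symbol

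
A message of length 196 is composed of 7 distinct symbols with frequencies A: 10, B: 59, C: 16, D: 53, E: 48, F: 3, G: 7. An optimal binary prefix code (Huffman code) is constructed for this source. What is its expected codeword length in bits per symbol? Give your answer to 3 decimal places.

Probabilities are the counts divided by 196.
Repeatedly combine the two least-probable nodes; the expected code length is the sum of the merged weights.
merge 3/196 + 1/28 → 5/98
merge 5/98 + 5/98 → 5/49
merge 4/49 + 5/49 → 9/49
merge 9/49 + 12/49 → 3/7
merge 53/196 + 59/196 → 4/7
merge 3/7 + 4/7 → 1
L = 5/98 + 5/49 + 9/49 + 3/7 + 4/7 + 1 = 229/98 ≈ 2.337 bits/symbol.

2.337 bits/symbol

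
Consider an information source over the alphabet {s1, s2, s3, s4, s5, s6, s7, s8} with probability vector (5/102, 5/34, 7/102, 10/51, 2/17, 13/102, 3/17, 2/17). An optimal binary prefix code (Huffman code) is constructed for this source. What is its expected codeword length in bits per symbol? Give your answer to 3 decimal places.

2.922 bits/symbol

Repeatedly combine the two least-probable nodes; the expected code length is the sum of the merged weights.
merge 5/102 + 7/102 → 2/17
merge 2/17 + 2/17 → 4/17
merge 2/17 + 13/102 → 25/102
merge 5/34 + 3/17 → 11/34
merge 10/51 + 4/17 → 22/51
merge 25/102 + 11/34 → 29/51
merge 22/51 + 29/51 → 1
L = 2/17 + 4/17 + 25/102 + 11/34 + 22/51 + 29/51 + 1 = 149/51 ≈ 2.922 bits/symbol.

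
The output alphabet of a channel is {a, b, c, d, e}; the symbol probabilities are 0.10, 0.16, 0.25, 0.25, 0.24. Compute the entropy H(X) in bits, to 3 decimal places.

2.249 bits

H = −Σ pᵢ log₂ pᵢ.
−0.10·log₂(0.10) = 0.3322
−0.16·log₂(0.16) = 0.4230
−0.25·log₂(0.25) = 0.5000
−0.25·log₂(0.25) = 0.5000
−0.24·log₂(0.24) = 0.4941
Sum ≈ 2.2493 → 2.249 bits.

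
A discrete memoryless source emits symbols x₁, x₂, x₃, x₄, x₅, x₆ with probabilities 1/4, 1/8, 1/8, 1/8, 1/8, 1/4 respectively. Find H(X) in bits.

2.5 bits

Each probability is a power of 1/2, so log₂(1/p) is an integer.
H = Σ p·log₂(1/p) = 1/4·2 + 1/8·3 + 1/8·3 + 1/8·3 + 1/8·3 + 1/4·2 = 2.5 bits.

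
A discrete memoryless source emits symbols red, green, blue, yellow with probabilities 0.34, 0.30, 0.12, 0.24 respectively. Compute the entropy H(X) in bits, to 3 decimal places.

1.911 bits

H = −Σ pᵢ log₂ pᵢ.
−0.34·log₂(0.34) = 0.5292
−0.30·log₂(0.30) = 0.5211
−0.12·log₂(0.12) = 0.3671
−0.24·log₂(0.24) = 0.4941
Sum ≈ 1.9115 → 1.911 bits.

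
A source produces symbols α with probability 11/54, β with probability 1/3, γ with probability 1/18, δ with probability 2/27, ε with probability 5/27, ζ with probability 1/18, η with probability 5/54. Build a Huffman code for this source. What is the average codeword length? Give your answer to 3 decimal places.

2.556 bits/symbol

Repeatedly combine the two least-probable nodes; the expected code length is the sum of the merged weights.
merge 1/18 + 1/18 → 1/9
merge 2/27 + 5/54 → 1/6
merge 1/9 + 1/6 → 5/18
merge 5/27 + 11/54 → 7/18
merge 5/18 + 1/3 → 11/18
merge 7/18 + 11/18 → 1
L = 1/9 + 1/6 + 5/18 + 7/18 + 11/18 + 1 = 23/9 ≈ 2.556 bits/symbol.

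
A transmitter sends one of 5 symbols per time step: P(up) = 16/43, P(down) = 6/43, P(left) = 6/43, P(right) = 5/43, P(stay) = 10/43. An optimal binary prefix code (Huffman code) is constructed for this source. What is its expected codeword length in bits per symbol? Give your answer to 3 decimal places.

2.256 bits/symbol

Repeatedly combine the two least-probable nodes; the expected code length is the sum of the merged weights.
merge 5/43 + 6/43 → 11/43
merge 6/43 + 10/43 → 16/43
merge 11/43 + 16/43 → 27/43
merge 16/43 + 27/43 → 1
L = 11/43 + 16/43 + 27/43 + 1 = 97/43 ≈ 2.256 bits/symbol.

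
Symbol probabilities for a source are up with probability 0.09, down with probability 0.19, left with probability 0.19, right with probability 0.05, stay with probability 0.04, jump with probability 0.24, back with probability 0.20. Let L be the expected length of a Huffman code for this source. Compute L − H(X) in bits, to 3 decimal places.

0.057 bits

Entropy H = −Σ p log₂ p ≈ 2.5835 bits.
Huffman merges: 1/25+1/20→9/100; 9/100+9/100→9/50; 9/50+19/100→37/100; 19/100+1/5→39/100; 6/25+37/100→61/100; 39/100+61/100→1. L = 66/25 ≈ 2.6400.
L − H = 2.6400 − 2.5835 = 0.057 bits.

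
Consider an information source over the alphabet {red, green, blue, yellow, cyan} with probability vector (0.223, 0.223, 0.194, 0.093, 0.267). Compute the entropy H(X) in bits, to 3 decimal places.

H = −Σ pᵢ log₂ pᵢ.
−0.223·log₂(0.223) = 0.4828
−0.223·log₂(0.223) = 0.4828
−0.194·log₂(0.194) = 0.4590
−0.093·log₂(0.093) = 0.3187
−0.267·log₂(0.267) = 0.5087
Sum ≈ 2.2519 → 2.252 bits.

2.252 bits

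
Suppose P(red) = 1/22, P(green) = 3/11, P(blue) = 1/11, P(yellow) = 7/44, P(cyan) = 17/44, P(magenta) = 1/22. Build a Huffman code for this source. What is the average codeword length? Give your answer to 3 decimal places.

Repeatedly combine the two least-probable nodes; the expected code length is the sum of the merged weights.
merge 1/22 + 1/22 → 1/11
merge 1/11 + 1/11 → 2/11
merge 7/44 + 2/11 → 15/44
merge 3/11 + 15/44 → 27/44
merge 17/44 + 27/44 → 1
L = 1/11 + 2/11 + 15/44 + 27/44 + 1 = 49/22 ≈ 2.227 bits/symbol.

2.227 bits/symbol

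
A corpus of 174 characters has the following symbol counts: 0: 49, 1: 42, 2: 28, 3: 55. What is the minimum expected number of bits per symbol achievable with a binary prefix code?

Probabilities are the counts divided by 174.
Repeatedly combine the two least-probable nodes; the expected code length is the sum of the merged weights.
merge 14/87 + 7/29 → 35/87
merge 49/174 + 55/174 → 52/87
merge 35/87 + 52/87 → 1
L = 35/87 + 52/87 + 1 = 2 bits/symbol.

2 bits/symbol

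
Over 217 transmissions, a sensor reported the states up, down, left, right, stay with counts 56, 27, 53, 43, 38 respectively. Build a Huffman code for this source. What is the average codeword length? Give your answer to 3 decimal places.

2.300 bits/symbol

Probabilities are the counts divided by 217.
Repeatedly combine the two least-probable nodes; the expected code length is the sum of the merged weights.
merge 27/217 + 38/217 → 65/217
merge 43/217 + 53/217 → 96/217
merge 8/31 + 65/217 → 121/217
merge 96/217 + 121/217 → 1
L = 65/217 + 96/217 + 121/217 + 1 = 499/217 ≈ 2.300 bits/symbol.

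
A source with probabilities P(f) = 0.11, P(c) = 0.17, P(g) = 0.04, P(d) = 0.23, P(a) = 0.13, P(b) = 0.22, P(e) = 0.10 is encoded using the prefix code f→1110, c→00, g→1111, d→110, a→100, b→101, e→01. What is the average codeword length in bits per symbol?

L̄ = Σ pᵢ·ℓᵢ = 0.11·4 + 0.17·2 + 0.04·4 + 0.23·3 + 0.13·3 + 0.22·3 + 0.10·2 = 2.88 bits/symbol.

2.88 bits/symbol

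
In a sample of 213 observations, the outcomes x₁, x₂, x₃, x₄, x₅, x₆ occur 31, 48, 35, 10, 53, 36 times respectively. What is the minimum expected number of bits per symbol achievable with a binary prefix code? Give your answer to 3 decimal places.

2.526 bits/symbol

Probabilities are the counts divided by 213.
Repeatedly combine the two least-probable nodes; the expected code length is the sum of the merged weights.
merge 10/213 + 31/213 → 41/213
merge 35/213 + 12/71 → 1/3
merge 41/213 + 16/71 → 89/213
merge 53/213 + 1/3 → 124/213
merge 89/213 + 124/213 → 1
L = 41/213 + 1/3 + 89/213 + 124/213 + 1 = 538/213 ≈ 2.526 bits/symbol.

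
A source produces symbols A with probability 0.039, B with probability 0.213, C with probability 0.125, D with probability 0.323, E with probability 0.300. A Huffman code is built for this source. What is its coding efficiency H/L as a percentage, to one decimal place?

96.1%

Entropy H = −Σ p log₂ p ≈ 2.0805 bits.
Huffman merges: 39/1000+1/8→41/250; 41/250+213/1000→377/1000; 3/10+323/1000→623/1000; 377/1000+623/1000→1. L = 541/250 ≈ 2.1640.
Efficiency = H/L = 2.0805/2.1640 = 96.1%.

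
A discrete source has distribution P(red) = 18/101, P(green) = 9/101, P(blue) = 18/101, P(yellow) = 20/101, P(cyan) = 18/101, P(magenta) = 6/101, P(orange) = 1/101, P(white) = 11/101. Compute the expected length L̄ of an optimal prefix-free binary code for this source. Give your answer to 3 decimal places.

2.851 bits/symbol

Repeatedly combine the two least-probable nodes; the expected code length is the sum of the merged weights.
merge 1/101 + 6/101 → 7/101
merge 7/101 + 9/101 → 16/101
merge 11/101 + 16/101 → 27/101
merge 18/101 + 18/101 → 36/101
merge 18/101 + 20/101 → 38/101
merge 27/101 + 36/101 → 63/101
merge 38/101 + 63/101 → 1
L = 7/101 + 16/101 + 27/101 + 36/101 + 38/101 + 63/101 + 1 = 288/101 ≈ 2.851 bits/symbol.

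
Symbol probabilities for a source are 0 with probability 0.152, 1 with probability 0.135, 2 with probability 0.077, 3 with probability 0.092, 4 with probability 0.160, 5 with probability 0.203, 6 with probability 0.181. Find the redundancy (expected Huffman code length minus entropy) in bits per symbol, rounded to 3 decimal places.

0.044 bits

Entropy H = −Σ p log₂ p ≈ 2.7410 bits.
Huffman merges: 77/1000+23/250→169/1000; 27/200+19/125→287/1000; 4/25+169/1000→329/1000; 181/1000+203/1000→48/125; 287/1000+329/1000→77/125; 48/125+77/125→1. L = 557/200 ≈ 2.7850.
L − H = 2.7850 − 2.7410 = 0.044 bits.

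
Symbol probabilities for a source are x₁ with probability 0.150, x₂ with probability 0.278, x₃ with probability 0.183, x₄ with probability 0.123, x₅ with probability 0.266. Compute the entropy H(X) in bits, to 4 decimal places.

H = −Σ pᵢ log₂ pᵢ.
−0.150·log₂(0.150) = 0.4105
−0.278·log₂(0.278) = 0.5134
−0.183·log₂(0.183) = 0.4484
−0.123·log₂(0.123) = 0.3719
−0.266·log₂(0.266) = 0.5082
Sum ≈ 2.2524 → 2.2524 bits.

2.2524 bits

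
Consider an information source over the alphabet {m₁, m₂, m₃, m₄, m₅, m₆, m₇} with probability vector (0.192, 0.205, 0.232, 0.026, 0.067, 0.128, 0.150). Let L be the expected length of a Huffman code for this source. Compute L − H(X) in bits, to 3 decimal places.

0.053 bits

Entropy H = −Σ p log₂ p ≈ 2.6032 bits.
Huffman merges: 13/500+67/1000→93/1000; 93/1000+16/125→221/1000; 3/20+24/125→171/500; 41/200+221/1000→213/500; 29/125+171/500→287/500; 213/500+287/500→1. L = 332/125 ≈ 2.6560.
L − H = 2.6560 − 2.6032 = 0.053 bits.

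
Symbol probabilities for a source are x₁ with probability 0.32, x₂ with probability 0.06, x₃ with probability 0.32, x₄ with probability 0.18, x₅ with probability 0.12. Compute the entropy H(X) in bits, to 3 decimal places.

2.108 bits

H = −Σ pᵢ log₂ pᵢ.
−0.32·log₂(0.32) = 0.5260
−0.06·log₂(0.06) = 0.2435
−0.32·log₂(0.32) = 0.5260
−0.18·log₂(0.18) = 0.4453
−0.12·log₂(0.12) = 0.3671
Sum ≈ 2.1080 → 2.108 bits.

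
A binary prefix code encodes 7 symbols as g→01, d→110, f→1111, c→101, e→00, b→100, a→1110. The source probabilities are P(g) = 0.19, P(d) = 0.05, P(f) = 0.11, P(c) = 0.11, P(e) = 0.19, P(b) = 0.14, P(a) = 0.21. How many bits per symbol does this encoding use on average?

2.94 bits/symbol

L̄ = Σ pᵢ·ℓᵢ = 0.19·2 + 0.05·3 + 0.11·4 + 0.11·3 + 0.19·2 + 0.14·3 + 0.21·4 = 2.94 bits/symbol.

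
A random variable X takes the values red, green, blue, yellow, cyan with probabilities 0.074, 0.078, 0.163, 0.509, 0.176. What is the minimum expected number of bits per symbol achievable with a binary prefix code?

Repeatedly combine the two least-probable nodes; the expected code length is the sum of the merged weights.
merge 37/500 + 39/500 → 19/125
merge 19/125 + 163/1000 → 63/200
merge 22/125 + 63/200 → 491/1000
merge 491/1000 + 509/1000 → 1
L = 19/125 + 63/200 + 491/1000 + 1 = 979/500 = 1.958 bits/symbol.

1.958 bits/symbol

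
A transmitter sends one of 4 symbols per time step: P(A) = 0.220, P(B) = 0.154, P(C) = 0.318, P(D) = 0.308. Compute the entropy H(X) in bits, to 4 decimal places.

H = −Σ pᵢ log₂ pᵢ.
−0.220·log₂(0.220) = 0.4806
−0.154·log₂(0.154) = 0.4156
−0.318·log₂(0.318) = 0.5256
−0.308·log₂(0.308) = 0.5233
Sum ≈ 1.9451 → 1.9451 bits.

1.9451 bits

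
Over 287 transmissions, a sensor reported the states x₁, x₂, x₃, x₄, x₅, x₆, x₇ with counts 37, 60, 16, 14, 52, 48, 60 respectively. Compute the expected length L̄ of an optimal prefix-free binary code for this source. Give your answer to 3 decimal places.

2.686 bits/symbol

Probabilities are the counts divided by 287.
Repeatedly combine the two least-probable nodes; the expected code length is the sum of the merged weights.
merge 2/41 + 16/287 → 30/287
merge 30/287 + 37/287 → 67/287
merge 48/287 + 52/287 → 100/287
merge 60/287 + 60/287 → 120/287
merge 67/287 + 100/287 → 167/287
merge 120/287 + 167/287 → 1
L = 30/287 + 67/287 + 100/287 + 120/287 + 167/287 + 1 = 771/287 ≈ 2.686 bits/symbol.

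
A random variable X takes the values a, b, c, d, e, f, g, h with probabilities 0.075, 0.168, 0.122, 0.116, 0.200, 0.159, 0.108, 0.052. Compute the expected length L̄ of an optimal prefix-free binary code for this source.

Repeatedly combine the two least-probable nodes; the expected code length is the sum of the merged weights.
merge 13/250 + 3/40 → 127/1000
merge 27/250 + 29/250 → 28/125
merge 61/500 + 127/1000 → 249/1000
merge 159/1000 + 21/125 → 327/1000
merge 1/5 + 28/125 → 53/125
merge 249/1000 + 327/1000 → 72/125
merge 53/125 + 72/125 → 1
L = 127/1000 + 28/125 + 249/1000 + 327/1000 + 53/125 + 72/125 + 1 = 2927/1000 = 2.927 bits/symbol.

2.927 bits/symbol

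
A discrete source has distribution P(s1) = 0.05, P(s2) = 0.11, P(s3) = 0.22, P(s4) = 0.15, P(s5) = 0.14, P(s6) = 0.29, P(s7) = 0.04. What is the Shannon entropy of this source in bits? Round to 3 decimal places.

2.558 bits

H = −Σ pᵢ log₂ pᵢ.
−0.05·log₂(0.05) = 0.2161
−0.11·log₂(0.11) = 0.3503
−0.22·log₂(0.22) = 0.4806
−0.15·log₂(0.15) = 0.4105
−0.14·log₂(0.14) = 0.3971
−0.29·log₂(0.29) = 0.5179
−0.04·log₂(0.04) = 0.1858
Sum ≈ 2.5583 → 2.558 bits.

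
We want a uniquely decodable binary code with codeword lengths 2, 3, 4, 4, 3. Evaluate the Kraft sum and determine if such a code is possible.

0.625; yes

With common denominator 2^4 = 16: Σ 2^(−ℓᵢ) = 4/16 + 2/16 + 1/16 + 1/16 + 2/16 = 10/16 = 0.625.
Kraft's inequality requires Σ ≤ 1; here Σ = 0.625 ≤ 1, so such a prefix code exists.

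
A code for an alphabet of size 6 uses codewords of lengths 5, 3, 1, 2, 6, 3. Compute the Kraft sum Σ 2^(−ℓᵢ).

1.046875

With common denominator 2^6 = 64: Σ 2^(−ℓᵢ) = 2/64 + 8/64 + 32/64 + 16/64 + 1/64 + 8/64 = 67/64 = 1.046875.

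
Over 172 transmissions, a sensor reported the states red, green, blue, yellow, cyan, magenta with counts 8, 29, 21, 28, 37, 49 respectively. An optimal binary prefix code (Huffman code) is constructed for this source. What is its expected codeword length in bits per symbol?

2.5 bits/symbol

Probabilities are the counts divided by 172.
Repeatedly combine the two least-probable nodes; the expected code length is the sum of the merged weights.
merge 2/43 + 21/172 → 29/172
merge 7/43 + 29/172 → 57/172
merge 29/172 + 37/172 → 33/86
merge 49/172 + 57/172 → 53/86
merge 33/86 + 53/86 → 1
L = 29/172 + 57/172 + 33/86 + 53/86 + 1 = 5/2 = 2.5 bits/symbol.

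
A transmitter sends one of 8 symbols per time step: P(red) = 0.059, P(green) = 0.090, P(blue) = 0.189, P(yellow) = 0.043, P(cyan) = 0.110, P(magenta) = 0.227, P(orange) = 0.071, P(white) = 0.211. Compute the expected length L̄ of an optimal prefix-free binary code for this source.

2.825 bits/symbol

Repeatedly combine the two least-probable nodes; the expected code length is the sum of the merged weights.
merge 43/1000 + 59/1000 → 51/500
merge 71/1000 + 9/100 → 161/1000
merge 51/500 + 11/100 → 53/250
merge 161/1000 + 189/1000 → 7/20
merge 211/1000 + 53/250 → 423/1000
merge 227/1000 + 7/20 → 577/1000
merge 423/1000 + 577/1000 → 1
L = 51/500 + 161/1000 + 53/250 + 7/20 + 423/1000 + 577/1000 + 1 = 113/40 = 2.825 bits/symbol.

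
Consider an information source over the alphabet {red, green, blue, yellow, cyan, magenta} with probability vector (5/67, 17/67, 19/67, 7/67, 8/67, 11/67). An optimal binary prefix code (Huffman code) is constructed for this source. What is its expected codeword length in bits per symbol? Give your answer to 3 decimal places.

Repeatedly combine the two least-probable nodes; the expected code length is the sum of the merged weights.
merge 5/67 + 7/67 → 12/67
merge 8/67 + 11/67 → 19/67
merge 12/67 + 17/67 → 29/67
merge 19/67 + 19/67 → 38/67
merge 29/67 + 38/67 → 1
L = 12/67 + 19/67 + 29/67 + 38/67 + 1 = 165/67 ≈ 2.463 bits/symbol.

2.463 bits/symbol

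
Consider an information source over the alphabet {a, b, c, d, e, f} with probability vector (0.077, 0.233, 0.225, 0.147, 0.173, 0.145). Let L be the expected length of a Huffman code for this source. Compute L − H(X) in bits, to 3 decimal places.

0.035 bits

Entropy H = −Σ p log₂ p ≈ 2.5072 bits.
Huffman merges: 77/1000+29/200→111/500; 147/1000+173/1000→8/25; 111/500+9/40→447/1000; 233/1000+8/25→553/1000; 447/1000+553/1000→1. L = 1271/500 ≈ 2.5420.
L − H = 2.5420 − 2.5072 = 0.035 bits.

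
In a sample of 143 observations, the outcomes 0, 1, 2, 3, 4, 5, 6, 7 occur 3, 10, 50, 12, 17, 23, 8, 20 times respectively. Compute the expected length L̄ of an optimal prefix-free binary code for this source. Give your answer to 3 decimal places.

Probabilities are the counts divided by 143.
Repeatedly combine the two least-probable nodes; the expected code length is the sum of the merged weights.
merge 3/143 + 8/143 → 1/13
merge 10/143 + 1/13 → 21/143
merge 12/143 + 17/143 → 29/143
merge 20/143 + 21/143 → 41/143
merge 23/143 + 29/143 → 4/11
merge 41/143 + 50/143 → 7/11
merge 4/11 + 7/11 → 1
L = 1/13 + 21/143 + 29/143 + 41/143 + 4/11 + 7/11 + 1 = 388/143 ≈ 2.713 bits/symbol.

2.713 bits/symbol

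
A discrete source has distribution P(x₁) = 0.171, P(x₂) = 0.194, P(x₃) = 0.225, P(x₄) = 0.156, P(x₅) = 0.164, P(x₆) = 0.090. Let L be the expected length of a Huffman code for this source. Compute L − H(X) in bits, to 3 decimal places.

0.044 bits

Entropy H = −Σ p log₂ p ≈ 2.5374 bits.
Huffman merges: 9/100+39/250→123/500; 41/250+171/1000→67/200; 97/500+9/40→419/1000; 123/500+67/200→581/1000; 419/1000+581/1000→1. L = 2581/1000 ≈ 2.5810.
L − H = 2.5810 − 2.5374 = 0.044 bits.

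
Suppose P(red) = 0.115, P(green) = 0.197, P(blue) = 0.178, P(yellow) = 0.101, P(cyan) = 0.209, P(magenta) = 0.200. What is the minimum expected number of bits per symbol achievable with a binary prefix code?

2.591 bits/symbol

Repeatedly combine the two least-probable nodes; the expected code length is the sum of the merged weights.
merge 101/1000 + 23/200 → 27/125
merge 89/500 + 197/1000 → 3/8
merge 1/5 + 209/1000 → 409/1000
merge 27/125 + 3/8 → 591/1000
merge 409/1000 + 591/1000 → 1
L = 27/125 + 3/8 + 409/1000 + 591/1000 + 1 = 2591/1000 = 2.591 bits/symbol.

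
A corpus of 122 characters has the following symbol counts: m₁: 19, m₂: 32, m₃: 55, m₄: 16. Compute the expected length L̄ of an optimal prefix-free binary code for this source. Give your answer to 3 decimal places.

Probabilities are the counts divided by 122.
Repeatedly combine the two least-probable nodes; the expected code length is the sum of the merged weights.
merge 8/61 + 19/122 → 35/122
merge 16/61 + 35/122 → 67/122
merge 55/122 + 67/122 → 1
L = 35/122 + 67/122 + 1 = 112/61 ≈ 1.836 bits/symbol.

1.836 bits/symbol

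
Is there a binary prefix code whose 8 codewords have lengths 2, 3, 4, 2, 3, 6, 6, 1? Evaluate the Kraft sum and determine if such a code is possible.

1.34375; no

With common denominator 2^6 = 64: Σ 2^(−ℓᵢ) = 16/64 + 8/64 + 4/64 + 16/64 + 8/64 + 1/64 + 1/64 + 32/64 = 86/64 = 1.34375.
Kraft's inequality requires Σ ≤ 1; here Σ = 1.34375 > 1, so no such prefix code exists.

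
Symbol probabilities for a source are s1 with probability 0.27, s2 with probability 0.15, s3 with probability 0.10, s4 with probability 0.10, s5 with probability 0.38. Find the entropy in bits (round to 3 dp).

H = −Σ pᵢ log₂ pᵢ.
−0.27·log₂(0.27) = 0.5100
−0.15·log₂(0.15) = 0.4105
−0.10·log₂(0.10) = 0.3322
−0.10·log₂(0.10) = 0.3322
−0.38·log₂(0.38) = 0.5305
Sum ≈ 2.1154 → 2.115 bits.

2.115 bits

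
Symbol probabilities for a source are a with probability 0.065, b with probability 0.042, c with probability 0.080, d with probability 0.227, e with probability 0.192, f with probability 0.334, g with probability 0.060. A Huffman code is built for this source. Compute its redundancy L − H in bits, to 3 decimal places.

Entropy H = −Σ p log₂ p ≈ 2.4546 bits.
Huffman merges: 21/500+3/50→51/500; 13/200+2/25→29/200; 51/500+29/200→247/1000; 24/125+227/1000→419/1000; 247/1000+167/500→581/1000; 419/1000+581/1000→1. L = 1247/500 ≈ 2.4940.
L − H = 2.4940 − 2.4546 = 0.039 bits.

0.039 bits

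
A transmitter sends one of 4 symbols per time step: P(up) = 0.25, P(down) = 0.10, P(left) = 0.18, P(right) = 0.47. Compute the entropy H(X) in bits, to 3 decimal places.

1.789 bits

H = −Σ pᵢ log₂ pᵢ.
−0.25·log₂(0.25) = 0.5000
−0.10·log₂(0.10) = 0.3322
−0.18·log₂(0.18) = 0.4453
−0.47·log₂(0.47) = 0.5120
Sum ≈ 1.7895 → 1.789 bits.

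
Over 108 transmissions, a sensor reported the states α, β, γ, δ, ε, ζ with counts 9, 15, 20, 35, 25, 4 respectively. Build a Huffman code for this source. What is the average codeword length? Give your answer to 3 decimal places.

Probabilities are the counts divided by 108.
Repeatedly combine the two least-probable nodes; the expected code length is the sum of the merged weights.
merge 1/27 + 1/12 → 13/108
merge 13/108 + 5/36 → 7/27
merge 5/27 + 25/108 → 5/12
merge 7/27 + 35/108 → 7/12
merge 5/12 + 7/12 → 1
L = 13/108 + 7/27 + 5/12 + 7/12 + 1 = 257/108 ≈ 2.380 bits/symbol.

2.380 bits/symbol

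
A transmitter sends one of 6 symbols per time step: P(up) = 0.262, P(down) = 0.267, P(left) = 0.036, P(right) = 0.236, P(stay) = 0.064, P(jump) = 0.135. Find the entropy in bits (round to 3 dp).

2.323 bits

H = −Σ pᵢ log₂ pᵢ.
−0.262·log₂(0.262) = 0.5063
−0.267·log₂(0.267) = 0.5087
−0.036·log₂(0.036) = 0.1727
−0.236·log₂(0.236) = 0.4916
−0.064·log₂(0.064) = 0.2538
−0.135·log₂(0.135) = 0.3900
Sum ≈ 2.3230 → 2.323 bits.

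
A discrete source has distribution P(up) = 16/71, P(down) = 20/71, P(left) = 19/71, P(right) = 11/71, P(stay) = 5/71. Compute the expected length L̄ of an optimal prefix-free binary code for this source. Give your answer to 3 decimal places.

Repeatedly combine the two least-probable nodes; the expected code length is the sum of the merged weights.
merge 5/71 + 11/71 → 16/71
merge 16/71 + 16/71 → 32/71
merge 19/71 + 20/71 → 39/71
merge 32/71 + 39/71 → 1
L = 16/71 + 32/71 + 39/71 + 1 = 158/71 ≈ 2.225 bits/symbol.

2.225 bits/symbol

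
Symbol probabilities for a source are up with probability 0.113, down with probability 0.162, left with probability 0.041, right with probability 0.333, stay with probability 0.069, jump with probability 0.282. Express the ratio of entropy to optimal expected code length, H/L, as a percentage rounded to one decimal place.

Entropy H = −Σ p log₂ p ≈ 2.2792 bits.
Huffman merges: 41/1000+69/1000→11/100; 11/100+113/1000→223/1000; 81/500+223/1000→77/200; 141/500+333/1000→123/200; 77/200+123/200→1. L = 2333/1000 ≈ 2.3330.
Efficiency = H/L = 2.2792/2.3330 = 97.7%.

97.7%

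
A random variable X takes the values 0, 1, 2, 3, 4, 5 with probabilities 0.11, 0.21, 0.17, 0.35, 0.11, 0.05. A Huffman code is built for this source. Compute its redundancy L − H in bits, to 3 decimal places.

0.076 bits

Entropy H = −Σ p log₂ p ≈ 2.3542 bits.
Huffman merges: 1/20+11/100→4/25; 11/100+4/25→27/100; 17/100+21/100→19/50; 27/100+7/20→31/50; 19/50+31/50→1. L = 243/100 ≈ 2.4300.
L − H = 2.4300 − 2.3542 = 0.076 bits.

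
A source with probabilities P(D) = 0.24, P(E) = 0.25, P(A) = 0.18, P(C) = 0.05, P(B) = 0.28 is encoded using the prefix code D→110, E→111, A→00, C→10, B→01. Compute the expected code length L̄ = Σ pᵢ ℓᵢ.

L̄ = Σ pᵢ·ℓᵢ = 0.24·3 + 0.25·3 + 0.18·2 + 0.05·2 + 0.28·2 = 2.49 bits/symbol.

2.49 bits/symbol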